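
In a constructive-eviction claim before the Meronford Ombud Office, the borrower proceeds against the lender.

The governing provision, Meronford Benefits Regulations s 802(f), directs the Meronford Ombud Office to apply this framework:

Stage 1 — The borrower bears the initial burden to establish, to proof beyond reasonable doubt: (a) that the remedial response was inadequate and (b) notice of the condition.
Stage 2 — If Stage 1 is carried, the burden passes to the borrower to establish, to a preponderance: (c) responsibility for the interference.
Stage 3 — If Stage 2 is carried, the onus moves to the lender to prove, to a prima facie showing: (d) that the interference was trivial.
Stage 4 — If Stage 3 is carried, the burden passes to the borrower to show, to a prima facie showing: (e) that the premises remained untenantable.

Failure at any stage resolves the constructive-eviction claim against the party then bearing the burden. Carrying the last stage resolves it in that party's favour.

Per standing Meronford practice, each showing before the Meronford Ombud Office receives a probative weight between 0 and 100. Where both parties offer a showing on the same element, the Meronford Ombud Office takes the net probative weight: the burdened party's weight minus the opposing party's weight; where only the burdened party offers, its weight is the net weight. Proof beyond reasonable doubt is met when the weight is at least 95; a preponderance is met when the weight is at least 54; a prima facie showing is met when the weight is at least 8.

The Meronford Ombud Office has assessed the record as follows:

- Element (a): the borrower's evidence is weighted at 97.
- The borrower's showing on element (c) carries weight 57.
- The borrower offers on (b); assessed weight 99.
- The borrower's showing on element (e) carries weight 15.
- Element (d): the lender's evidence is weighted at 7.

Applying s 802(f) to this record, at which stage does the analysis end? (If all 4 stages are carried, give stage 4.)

Stage 1 (borrower, proof beyond reasonable doubt, weight is at least 95): (a) 97 ≥ 95 — meets; (b) 99 ≥ 95 — meets.
  Stage 1 is satisfied; the borrower continues to bear the burden.
Stage 2 (borrower, a preponderance, weight is at least 54): (c) 57 ≥ 54 — meets.
  All elements met. The burden passes to the lender.
Stage 3 (lender, a prima facie showing, weight is at least 8): (d) 7 < 8 — fails.
  Stage 3 not carried; the lender fails its burden.
The borrower prevails.

stage 3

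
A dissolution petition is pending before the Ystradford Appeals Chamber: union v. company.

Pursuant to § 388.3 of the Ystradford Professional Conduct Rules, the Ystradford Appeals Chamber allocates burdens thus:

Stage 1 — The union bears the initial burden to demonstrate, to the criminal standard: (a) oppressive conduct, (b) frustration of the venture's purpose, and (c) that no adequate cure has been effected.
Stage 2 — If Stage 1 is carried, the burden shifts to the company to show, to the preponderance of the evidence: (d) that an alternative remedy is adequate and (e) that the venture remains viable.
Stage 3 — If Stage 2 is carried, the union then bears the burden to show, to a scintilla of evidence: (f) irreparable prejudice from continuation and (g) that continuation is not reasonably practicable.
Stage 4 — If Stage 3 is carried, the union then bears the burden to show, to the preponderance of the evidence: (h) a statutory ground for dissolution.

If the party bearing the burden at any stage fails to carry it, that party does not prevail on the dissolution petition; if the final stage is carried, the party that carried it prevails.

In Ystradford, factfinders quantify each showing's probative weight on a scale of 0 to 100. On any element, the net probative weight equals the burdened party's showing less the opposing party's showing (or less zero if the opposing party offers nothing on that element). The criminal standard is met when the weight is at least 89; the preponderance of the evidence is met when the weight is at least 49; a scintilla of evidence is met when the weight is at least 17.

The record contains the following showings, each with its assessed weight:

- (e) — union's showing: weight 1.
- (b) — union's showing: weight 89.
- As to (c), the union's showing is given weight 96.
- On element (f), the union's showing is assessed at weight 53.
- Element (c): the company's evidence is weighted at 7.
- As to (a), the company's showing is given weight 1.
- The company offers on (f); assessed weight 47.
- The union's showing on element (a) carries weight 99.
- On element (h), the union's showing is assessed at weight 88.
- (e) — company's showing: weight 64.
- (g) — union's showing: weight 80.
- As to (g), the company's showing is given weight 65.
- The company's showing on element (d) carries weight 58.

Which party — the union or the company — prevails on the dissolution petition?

Stage 1 (union, the criminal standard, weight is at least 89): (a) net 99−1=98 ≥ 89 — meets; (b) 89 ≥ 89 — meets; (c) net 96−7=89 ≥ 89 — meets.
  The union carries Stage 1; the company now bears the burden.
Stage 2 (company, the preponderance of the evidence, weight is at least 49): (d) 58 ≥ 49 — meets; (e) net 64−1=63 ≥ 49 — meets.
  Stage 2 carried; the burden shifts to the union.
Stage 3 (union, a scintilla of evidence, weight is at least 17): (f) net 53−47=6 < 17 — fails; (g) net 80−65=15 < 17 — fails.
  Stage 3 not carried; the union fails its burden.
So the company prevails.

company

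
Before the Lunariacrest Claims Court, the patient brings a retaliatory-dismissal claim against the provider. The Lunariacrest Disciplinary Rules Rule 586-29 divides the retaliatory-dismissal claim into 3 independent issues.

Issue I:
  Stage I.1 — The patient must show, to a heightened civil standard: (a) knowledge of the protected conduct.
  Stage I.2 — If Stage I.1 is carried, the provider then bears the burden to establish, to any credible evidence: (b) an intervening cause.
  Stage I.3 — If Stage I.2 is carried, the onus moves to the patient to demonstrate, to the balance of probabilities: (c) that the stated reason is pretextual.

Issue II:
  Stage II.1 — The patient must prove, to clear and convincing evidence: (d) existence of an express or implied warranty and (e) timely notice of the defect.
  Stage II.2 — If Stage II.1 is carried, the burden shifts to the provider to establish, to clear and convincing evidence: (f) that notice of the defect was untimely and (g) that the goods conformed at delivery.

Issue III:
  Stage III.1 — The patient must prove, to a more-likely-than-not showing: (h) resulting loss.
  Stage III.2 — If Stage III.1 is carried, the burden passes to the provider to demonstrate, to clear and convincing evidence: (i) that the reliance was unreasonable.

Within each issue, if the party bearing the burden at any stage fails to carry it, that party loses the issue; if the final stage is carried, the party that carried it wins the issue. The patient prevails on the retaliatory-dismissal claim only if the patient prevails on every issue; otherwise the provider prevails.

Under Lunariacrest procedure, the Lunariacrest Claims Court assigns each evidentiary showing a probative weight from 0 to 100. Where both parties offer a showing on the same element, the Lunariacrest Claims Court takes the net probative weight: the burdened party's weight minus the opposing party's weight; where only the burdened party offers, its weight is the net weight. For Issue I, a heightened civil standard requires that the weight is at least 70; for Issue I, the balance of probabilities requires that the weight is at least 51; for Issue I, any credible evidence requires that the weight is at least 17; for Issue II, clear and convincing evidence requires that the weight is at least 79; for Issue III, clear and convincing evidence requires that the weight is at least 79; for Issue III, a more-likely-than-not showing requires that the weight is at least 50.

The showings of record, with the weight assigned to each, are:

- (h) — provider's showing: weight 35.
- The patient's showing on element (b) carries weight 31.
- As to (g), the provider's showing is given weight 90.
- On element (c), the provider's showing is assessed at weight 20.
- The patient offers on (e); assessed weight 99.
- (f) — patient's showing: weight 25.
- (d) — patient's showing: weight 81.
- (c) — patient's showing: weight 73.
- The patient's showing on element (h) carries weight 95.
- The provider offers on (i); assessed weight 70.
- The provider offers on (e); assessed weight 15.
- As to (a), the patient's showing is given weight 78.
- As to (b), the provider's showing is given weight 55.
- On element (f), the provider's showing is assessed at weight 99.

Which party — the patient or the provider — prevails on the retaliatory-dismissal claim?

— Issue I —
Stage I.1 (patient, a heightened civil standard, weight is at least 70): (a) 78 ≥ 70 — meets.
  All elements met. The burden passes to the provider.
Stage I.2 (provider, any credible evidence, weight is at least 17): (b) net 55−31=24 ≥ 17 — meets.
  The provider carries Stage I.2; the patient now bears the burden.
Stage I.3 (patient, the balance of probabilities, weight is at least 51): (c) net 73−20=53 ≥ 51 — meets.
  Stage I.3 carried; the final stage is satisfied.
All stages carried — the patient prevails on this issue.
— Issue II —
At Stage II.1 the patient must meet clear and convincing evidence (weight is at least 79): on (d) the weight is 81, which does reach 79, so (d) meets the standard; on (e) the weight is 99 less the opposing 15 gives net 84, which does reach 79, so (e) meets the standard.
  Stage II.1 is satisfied; the onus moves to the provider.
At Stage II.2 the provider must meet clear and convincing evidence (weight is at least 79): on (f) the weight is 99 less the opposing 25 gives net 74, which does not reach 79, so (f) does not meet the standard; on (g) the weight is 90, ≥ 79, so (g) meets the standard.
  Not every element is met, so the provider fails to carry Stage II.2.
The patient prevails on this issue.
— Issue III —
Stage III.1 (patient, a more-likely-than-not showing, weight is at least 50): (h) net 95−35=60 ≥ 50 — meets.
  Stage III.1 carried; the burden shifts to the provider.
Stage III.2 (provider, clear and convincing evidence, weight is at least 79): (i) 70 < 79 — fails.
  The provider does not carry Stage III.2.
The patient prevails on this issue.
Per-issue: Issue I → patient; Issue II → patient; Issue III → patient. The patient must prevail on every issue; overall, the patient prevails.

patient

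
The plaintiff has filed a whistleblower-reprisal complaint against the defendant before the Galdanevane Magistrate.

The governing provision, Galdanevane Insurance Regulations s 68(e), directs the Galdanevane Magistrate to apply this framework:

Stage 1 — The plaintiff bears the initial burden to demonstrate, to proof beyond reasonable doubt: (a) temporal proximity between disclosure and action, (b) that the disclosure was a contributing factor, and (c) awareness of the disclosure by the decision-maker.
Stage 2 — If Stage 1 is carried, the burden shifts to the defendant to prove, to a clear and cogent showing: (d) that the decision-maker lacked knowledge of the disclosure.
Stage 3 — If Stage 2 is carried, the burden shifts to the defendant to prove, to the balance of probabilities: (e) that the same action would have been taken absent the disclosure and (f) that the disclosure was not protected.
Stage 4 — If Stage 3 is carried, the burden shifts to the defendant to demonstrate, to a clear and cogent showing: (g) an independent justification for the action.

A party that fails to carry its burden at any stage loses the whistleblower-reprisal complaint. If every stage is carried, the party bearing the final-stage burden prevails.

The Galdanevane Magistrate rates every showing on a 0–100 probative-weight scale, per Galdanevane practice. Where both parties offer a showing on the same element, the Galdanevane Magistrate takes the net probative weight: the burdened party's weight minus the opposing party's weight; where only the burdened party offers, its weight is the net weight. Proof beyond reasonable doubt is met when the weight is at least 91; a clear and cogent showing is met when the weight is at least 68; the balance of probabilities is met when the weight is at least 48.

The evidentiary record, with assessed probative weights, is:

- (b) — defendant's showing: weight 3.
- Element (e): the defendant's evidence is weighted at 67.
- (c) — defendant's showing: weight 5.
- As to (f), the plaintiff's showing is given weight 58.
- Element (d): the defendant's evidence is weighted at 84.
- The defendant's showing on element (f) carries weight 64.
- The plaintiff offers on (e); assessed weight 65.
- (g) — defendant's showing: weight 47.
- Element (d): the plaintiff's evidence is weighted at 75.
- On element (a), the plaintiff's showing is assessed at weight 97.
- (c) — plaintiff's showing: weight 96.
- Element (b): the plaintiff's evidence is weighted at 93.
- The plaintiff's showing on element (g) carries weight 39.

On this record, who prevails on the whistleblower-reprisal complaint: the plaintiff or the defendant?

defendant

At Stage 1 the plaintiff must meet proof beyond reasonable doubt (weight is at least 91): on (a) the weight is 97, ≥ 91, so (a) meets the standard; on (b) the weight is 93 less the opposing 3 gives net 90, < 91, so (b) does not meet the standard; on (c) the weight is 96 less the opposing 5 gives net 91, ≥ 91, so (c) meets the standard.
  Not every element is met, so the plaintiff fails to carry Stage 1.
The analysis ends at Stage 1; the defendant prevails.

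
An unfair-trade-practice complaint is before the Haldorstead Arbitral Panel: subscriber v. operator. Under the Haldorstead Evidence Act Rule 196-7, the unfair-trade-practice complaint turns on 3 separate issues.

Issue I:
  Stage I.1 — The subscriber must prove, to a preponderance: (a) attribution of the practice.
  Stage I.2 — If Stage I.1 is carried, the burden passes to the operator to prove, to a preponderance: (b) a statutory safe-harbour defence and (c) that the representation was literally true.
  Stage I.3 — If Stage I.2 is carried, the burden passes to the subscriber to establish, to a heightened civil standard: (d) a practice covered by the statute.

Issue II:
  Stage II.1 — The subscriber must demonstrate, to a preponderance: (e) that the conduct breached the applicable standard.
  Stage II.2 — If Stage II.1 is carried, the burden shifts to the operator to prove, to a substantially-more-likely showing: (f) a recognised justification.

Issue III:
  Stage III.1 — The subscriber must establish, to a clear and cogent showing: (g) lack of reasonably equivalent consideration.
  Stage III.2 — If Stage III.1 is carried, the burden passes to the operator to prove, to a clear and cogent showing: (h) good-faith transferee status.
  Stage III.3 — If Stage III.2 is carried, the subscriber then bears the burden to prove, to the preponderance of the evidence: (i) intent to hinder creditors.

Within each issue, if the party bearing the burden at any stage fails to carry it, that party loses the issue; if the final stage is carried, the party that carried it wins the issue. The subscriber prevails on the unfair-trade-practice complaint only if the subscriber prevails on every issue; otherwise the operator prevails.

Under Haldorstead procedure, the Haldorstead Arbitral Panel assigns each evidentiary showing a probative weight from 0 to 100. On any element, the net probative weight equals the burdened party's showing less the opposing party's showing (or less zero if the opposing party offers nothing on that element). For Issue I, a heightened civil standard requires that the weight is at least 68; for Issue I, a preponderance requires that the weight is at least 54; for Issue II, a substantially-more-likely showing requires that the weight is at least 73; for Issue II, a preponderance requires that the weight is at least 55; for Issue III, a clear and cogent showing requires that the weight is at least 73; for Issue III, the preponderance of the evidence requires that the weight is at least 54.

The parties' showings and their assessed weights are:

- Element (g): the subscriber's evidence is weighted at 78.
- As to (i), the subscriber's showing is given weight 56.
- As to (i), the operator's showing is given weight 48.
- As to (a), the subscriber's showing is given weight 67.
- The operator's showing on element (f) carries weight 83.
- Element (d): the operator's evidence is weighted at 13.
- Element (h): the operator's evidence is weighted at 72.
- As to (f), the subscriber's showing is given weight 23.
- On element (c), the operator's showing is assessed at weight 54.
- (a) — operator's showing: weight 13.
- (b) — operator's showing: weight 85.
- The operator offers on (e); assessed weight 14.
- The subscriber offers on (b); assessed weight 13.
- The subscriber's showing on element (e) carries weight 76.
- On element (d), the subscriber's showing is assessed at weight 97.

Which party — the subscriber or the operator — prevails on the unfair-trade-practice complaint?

subscriber

— Issue I —
At Stage I.1 the subscriber must meet a preponderance (weight is at least 54): on (a) the weight is 67 less the opposing 13 gives net 54, which does reach 54, so (a) meets the standard.
  Stage I.1 carried; the burden shifts to the operator.
At Stage I.2 the operator must meet a preponderance (weight is at least 54): on (b) the weight is 85 less the opposing 13 gives net 72, ≥ 54, so (b) meets the standard; on (c) the weight is 54, which does reach 54, so (c) meets the standard.
  All elements met. The burden passes to the subscriber.
At Stage I.3 the subscriber must meet a heightened civil standard (weight is at least 68): on (d) the weight is 97 less the opposing 13 gives net 84, which does reach 68, so (d) meets the standard.
  All elements met at the final stage.
With every stage satisfied, the subscriber prevails on this issue.
— Issue II —
At Stage II.1 the subscriber must meet a preponderance (weight is at least 55): on (e) the weight is 76 less the opposing 14 gives net 62, ≥ 55, so (e) meets the standard.
  Stage II.1 carried; the burden shifts to the operator.
At Stage II.2 the operator must meet a substantially-more-likely showing (weight is at least 73): on (f) the weight is 83 less the opposing 23 gives net 60, < 73, so (f) does not meet the standard.
  Not every element is met, so the operator fails to carry Stage II.2.
So the subscriber prevails on this issue.
— Issue III —
Stage III.1 — burden on subscriber; standard: a clear and cogent showing (weight is at least 73).
    (g): 78 ≥ 73 [met]
  All elements met. The burden passes to the operator.
Stage III.2 — burden on operator; standard: a clear and cogent showing (weight is at least 73).
    (h): 72 < 73 [not met]
  Not every element is met, so the operator fails to carry Stage III.2.
So the subscriber prevails on this issue.
Per-issue: Issue I → subscriber; Issue II → subscriber; Issue III → subscriber. The subscriber must prevail on every issue; overall, the subscriber prevails.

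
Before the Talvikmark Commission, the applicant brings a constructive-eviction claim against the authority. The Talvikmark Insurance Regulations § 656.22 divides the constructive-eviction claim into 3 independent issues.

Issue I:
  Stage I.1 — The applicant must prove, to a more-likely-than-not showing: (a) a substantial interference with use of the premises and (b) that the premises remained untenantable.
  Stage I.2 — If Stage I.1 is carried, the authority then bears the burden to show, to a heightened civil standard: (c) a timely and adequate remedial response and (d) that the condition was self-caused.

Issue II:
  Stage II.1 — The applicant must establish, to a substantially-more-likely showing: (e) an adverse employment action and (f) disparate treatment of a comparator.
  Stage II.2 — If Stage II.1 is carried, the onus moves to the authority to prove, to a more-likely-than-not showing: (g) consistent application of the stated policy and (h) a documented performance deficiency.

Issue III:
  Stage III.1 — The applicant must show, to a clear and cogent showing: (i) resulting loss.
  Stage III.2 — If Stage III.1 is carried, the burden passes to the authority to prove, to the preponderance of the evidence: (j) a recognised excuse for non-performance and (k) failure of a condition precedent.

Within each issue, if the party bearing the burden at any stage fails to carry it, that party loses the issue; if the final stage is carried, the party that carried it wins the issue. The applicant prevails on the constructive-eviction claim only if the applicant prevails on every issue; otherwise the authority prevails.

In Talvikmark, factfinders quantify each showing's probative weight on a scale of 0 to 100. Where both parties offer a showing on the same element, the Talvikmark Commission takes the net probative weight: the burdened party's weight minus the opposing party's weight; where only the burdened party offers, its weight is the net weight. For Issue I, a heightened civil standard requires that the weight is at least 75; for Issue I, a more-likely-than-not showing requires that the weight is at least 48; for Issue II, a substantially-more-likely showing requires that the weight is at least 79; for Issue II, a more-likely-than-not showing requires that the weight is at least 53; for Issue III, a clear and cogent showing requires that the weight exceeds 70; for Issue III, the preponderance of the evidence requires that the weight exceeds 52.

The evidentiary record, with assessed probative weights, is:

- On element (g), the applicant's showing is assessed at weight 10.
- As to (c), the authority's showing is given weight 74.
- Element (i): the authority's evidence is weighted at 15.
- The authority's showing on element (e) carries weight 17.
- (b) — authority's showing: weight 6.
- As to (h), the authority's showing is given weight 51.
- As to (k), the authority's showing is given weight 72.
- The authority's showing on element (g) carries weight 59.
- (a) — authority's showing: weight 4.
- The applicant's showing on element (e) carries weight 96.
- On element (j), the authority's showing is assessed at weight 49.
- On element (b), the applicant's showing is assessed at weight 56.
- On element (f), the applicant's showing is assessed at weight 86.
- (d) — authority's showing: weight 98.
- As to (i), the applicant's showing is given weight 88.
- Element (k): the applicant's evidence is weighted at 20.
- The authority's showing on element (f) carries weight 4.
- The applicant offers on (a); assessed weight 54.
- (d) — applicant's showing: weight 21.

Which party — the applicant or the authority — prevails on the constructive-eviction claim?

applicant

— Issue I —
At Stage I.1 the applicant must meet a more-likely-than-not showing (weight is at least 48): on (a) the weight is 54 less the opposing 4 gives net 50, which does reach 48, so (a) meets the standard; on (b) the weight is 56 less the opposing 6 gives net 50, which does reach 48, so (b) meets the standard.
  All elements met. The burden passes to the authority.
At Stage I.2 the authority must meet a heightened civil standard (weight is at least 75): on (c) the weight is 74, which does not reach 75, so (c) does not meet the standard; on (d) the weight is 98 less the opposing 21 gives net 77, which does reach 75, so (d) meets the standard.
  The authority does not carry Stage I.2.
So the applicant prevails on this issue.
— Issue II —
Stage II.1 (applicant, a substantially-more-likely showing, weight is at least 79): (e) net 96−17=79 ≥ 79 — meets; (f) net 86−4=82 ≥ 79 — meets.
  Stage II.1 carried; the burden shifts to the authority.
Stage II.2 (authority, a more-likely-than-not showing, weight is at least 53): (g) net 59−10=49 < 53 — fails; (h) 51 < 53 — fails.
  The authority does not carry Stage II.2.
The analysis ends at Stage II.2; the applicant prevails on this issue.
— Issue III —
At Stage III.1 the applicant must meet a clear and cogent showing (weight exceeds 70): on (i) the weight is 88 less the opposing 15 gives net 73, > 70, so (i) meets the standard.
  The applicant carries Stage III.1; the authority now bears the burden.
At Stage III.2 the authority must meet the preponderance of the evidence (weight exceeds 52): on (j) the weight is 49, which does not exceed 52, so (j) does not meet the standard; on (k) the weight is 72 less the opposing 20 gives net 52, ≤ 52, so (k) does not meet the standard.
  The authority does not carry Stage III.2.
The applicant prevails on this issue.
Per-issue: Issue I → applicant; Issue II → applicant; Issue III → applicant. The applicant must prevail on every issue; overall, the applicant prevails.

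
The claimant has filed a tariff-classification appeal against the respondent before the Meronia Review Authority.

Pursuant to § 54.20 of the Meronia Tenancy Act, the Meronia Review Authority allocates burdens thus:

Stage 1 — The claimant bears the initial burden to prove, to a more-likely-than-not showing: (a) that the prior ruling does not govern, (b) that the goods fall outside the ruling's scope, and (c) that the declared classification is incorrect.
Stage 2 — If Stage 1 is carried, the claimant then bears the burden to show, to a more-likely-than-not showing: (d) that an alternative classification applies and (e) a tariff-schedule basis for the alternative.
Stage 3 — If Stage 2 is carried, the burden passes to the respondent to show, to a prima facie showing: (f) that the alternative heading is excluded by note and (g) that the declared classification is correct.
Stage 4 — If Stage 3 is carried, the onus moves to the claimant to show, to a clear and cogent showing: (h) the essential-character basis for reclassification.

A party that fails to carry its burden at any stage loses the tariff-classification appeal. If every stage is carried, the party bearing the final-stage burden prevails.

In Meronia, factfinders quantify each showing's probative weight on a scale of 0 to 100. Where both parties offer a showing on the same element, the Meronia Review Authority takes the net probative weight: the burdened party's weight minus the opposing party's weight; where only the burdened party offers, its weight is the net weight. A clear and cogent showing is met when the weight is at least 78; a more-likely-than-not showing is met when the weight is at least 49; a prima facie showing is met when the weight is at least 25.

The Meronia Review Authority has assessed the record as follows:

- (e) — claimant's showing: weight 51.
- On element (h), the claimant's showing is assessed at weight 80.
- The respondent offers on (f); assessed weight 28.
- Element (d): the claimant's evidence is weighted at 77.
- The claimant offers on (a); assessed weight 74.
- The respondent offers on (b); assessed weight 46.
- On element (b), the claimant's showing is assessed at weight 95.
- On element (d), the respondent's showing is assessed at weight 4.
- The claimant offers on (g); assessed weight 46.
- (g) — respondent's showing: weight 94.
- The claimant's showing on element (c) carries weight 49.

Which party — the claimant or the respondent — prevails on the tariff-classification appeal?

Stage 1 — burden on claimant; standard: a more-likely-than-not showing (weight is at least 49).
    (a): 74 ≥ 49 [met]
    (b): 95 − 46 = 49 ≥ 49 [met]
    (c): 49 ≥ 49 [met]
  All elements met. The claimant retains the burden for Stage 2.
Stage 2 — burden on claimant; standard: a more-likely-than-not showing (weight is at least 49).
    (d): 77 − 4 = 73 ≥ 49 [met]
    (e): 51 ≥ 49 [met]
  Stage 2 is satisfied; the onus moves to the respondent.
Stage 3 — burden on respondent; standard: a prima facie showing (weight is at least 25).
    (f): 28 ≥ 25 [met]
    (g): 94 − 46 = 48 ≥ 25 [met]
  Stage 3 is satisfied; the onus moves to the claimant.
Stage 4 — burden on claimant; standard: a clear and cogent showing (weight is at least 78).
    (h): 80 ≥ 78 [met]
  The claimant carries the last stage.
All stages carried — the claimant prevails.

claimant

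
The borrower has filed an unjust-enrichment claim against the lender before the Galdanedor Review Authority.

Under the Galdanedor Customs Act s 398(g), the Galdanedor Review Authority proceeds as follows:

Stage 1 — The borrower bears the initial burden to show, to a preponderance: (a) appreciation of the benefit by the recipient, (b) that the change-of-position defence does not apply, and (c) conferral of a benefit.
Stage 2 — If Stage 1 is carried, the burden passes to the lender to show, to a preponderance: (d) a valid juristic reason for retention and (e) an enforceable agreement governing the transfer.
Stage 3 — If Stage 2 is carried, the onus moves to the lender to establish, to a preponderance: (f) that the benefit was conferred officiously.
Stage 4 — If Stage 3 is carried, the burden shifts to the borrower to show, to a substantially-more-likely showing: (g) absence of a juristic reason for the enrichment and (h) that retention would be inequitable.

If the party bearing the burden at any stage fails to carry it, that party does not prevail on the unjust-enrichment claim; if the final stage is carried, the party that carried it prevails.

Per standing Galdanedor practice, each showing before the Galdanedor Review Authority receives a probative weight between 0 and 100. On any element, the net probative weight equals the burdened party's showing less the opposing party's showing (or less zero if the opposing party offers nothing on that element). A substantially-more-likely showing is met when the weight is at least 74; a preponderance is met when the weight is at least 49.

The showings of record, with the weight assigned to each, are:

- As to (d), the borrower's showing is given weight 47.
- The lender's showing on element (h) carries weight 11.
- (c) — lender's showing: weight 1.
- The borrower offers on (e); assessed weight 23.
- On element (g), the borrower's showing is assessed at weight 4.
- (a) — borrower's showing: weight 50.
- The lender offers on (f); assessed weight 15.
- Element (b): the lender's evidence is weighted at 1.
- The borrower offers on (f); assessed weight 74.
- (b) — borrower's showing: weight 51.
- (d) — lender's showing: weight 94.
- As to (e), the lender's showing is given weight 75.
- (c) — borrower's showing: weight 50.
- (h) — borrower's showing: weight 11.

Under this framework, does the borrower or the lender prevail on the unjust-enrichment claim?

borrower

Stage 1 (borrower, a preponderance, weight is at least 49): (a) 50 ≥ 49 — meets; (b) net 51−1=50 ≥ 49 — meets; (c) net 50−1=49 ≥ 49 — meets.
  Stage 1 is satisfied; the onus moves to the lender.
Stage 2 (lender, a preponderance, weight is at least 49): (d) net 94−47=47 < 49 — fails; (e) net 75−23=52 ≥ 49 — meets.
  Stage 2 not carried; the lender fails its burden.
The analysis ends at Stage 2; the borrower prevails.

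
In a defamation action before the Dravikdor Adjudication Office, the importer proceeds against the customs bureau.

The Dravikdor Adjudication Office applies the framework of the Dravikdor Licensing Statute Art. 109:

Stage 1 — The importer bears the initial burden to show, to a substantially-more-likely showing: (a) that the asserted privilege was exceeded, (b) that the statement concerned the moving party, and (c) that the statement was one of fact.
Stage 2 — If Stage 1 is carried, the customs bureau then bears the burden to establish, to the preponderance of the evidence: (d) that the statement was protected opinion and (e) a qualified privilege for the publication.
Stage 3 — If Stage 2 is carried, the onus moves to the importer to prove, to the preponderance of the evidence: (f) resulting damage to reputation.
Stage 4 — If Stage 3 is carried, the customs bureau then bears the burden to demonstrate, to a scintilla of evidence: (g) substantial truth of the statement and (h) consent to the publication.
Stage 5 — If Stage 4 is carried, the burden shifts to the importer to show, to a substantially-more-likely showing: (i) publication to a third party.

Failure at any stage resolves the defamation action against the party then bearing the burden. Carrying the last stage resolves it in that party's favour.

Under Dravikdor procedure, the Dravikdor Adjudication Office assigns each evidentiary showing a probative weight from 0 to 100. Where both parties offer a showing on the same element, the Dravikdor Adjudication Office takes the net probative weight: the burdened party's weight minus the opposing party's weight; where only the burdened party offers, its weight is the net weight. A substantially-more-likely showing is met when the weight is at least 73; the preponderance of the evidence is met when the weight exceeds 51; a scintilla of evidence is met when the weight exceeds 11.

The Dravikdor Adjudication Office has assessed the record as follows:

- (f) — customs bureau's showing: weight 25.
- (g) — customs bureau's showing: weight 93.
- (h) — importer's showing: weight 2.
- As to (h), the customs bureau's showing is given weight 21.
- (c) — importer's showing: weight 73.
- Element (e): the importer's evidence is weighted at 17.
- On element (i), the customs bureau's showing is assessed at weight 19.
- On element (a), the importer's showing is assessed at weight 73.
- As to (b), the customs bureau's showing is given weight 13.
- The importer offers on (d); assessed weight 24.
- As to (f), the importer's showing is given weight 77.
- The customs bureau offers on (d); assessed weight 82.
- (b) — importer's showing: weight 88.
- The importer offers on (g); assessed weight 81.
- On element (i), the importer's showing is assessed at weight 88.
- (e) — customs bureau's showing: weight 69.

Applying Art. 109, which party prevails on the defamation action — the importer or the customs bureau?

At Stage 1 the importer must meet a substantially-more-likely showing (weight is at least 73): on (a) the weight is 73, ≥ 73, so (a) meets the standard; on (b) the weight is 88 less the opposing 13 gives net 75, ≥ 73, so (b) meets the standard; on (c) the weight is 73, ≥ 73, so (c) meets the standard.
  Stage 1 is satisfied; the onus moves to the customs bureau.
At Stage 2 the customs bureau must meet the preponderance of the evidence (weight exceeds 51): on (d) the weight is 82 less the opposing 24 gives net 58, > 51, so (d) meets the standard; on (e) the weight is 69 less the opposing 17 gives net 52, which does exceed 51, so (e) meets the standard.
  All elements met. The burden passes to the importer.
At Stage 3 the importer must meet the preponderance of the evidence (weight exceeds 51): on (f) the weight is 77 less the opposing 25 gives net 52, which does exceed 51, so (f) meets the standard.
  Stage 3 carried; the burden shifts to the customs bureau.
At Stage 4 the customs bureau must meet a scintilla of evidence (weight exceeds 11): on (g) the weight is 93 less the opposing 81 gives net 12, which does exceed 11, so (g) meets the standard; on (h) the weight is 21 less the opposing 2 gives net 19, > 11, so (h) meets the standard.
  Stage 4 carried; the burden shifts to the importer.
At Stage 5 the importer must meet a substantially-more-likely showing (weight is at least 73): on (i) the weight is 88 less the opposing 19 gives net 69, < 73, so (i) does not meet the standard.
  The importer does not carry Stage 5.
The analysis ends at Stage 5; the customs bureau prevails.

customs bureau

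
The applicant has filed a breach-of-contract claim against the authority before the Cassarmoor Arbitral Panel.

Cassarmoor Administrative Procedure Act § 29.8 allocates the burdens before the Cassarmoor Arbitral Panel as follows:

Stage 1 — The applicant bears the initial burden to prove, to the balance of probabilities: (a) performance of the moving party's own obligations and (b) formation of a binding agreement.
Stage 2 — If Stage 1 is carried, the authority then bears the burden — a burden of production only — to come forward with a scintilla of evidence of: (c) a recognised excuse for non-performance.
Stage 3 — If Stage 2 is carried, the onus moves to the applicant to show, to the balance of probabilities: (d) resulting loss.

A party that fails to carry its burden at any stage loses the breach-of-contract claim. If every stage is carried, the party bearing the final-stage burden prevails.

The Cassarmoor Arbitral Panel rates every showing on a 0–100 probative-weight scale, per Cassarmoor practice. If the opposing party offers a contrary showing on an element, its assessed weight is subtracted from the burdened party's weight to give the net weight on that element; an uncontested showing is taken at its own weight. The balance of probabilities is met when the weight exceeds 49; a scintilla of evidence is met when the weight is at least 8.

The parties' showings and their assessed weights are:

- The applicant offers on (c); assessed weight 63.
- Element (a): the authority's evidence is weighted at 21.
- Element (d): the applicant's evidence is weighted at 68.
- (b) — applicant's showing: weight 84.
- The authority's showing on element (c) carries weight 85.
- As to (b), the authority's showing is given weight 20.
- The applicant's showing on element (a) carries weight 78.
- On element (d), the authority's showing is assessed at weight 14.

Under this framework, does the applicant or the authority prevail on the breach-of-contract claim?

At Stage 1 the applicant must meet the balance of probabilities (weight exceeds 49): on (a) the weight is 78 less the opposing 21 gives net 57, which does exceed 49, so (a) meets the standard; on (b) the weight is 84 less the opposing 20 gives net 64, > 49, so (b) meets the standard.
  All elements met. The burden passes to the authority.
At Stage 2 the authority must meet a scintilla of evidence (weight is at least 8): on (c) the weight is 85 less the opposing 63 gives net 22, which does reach 8, so (c) meets the standard.
  All elements met. The burden passes to the applicant.
At Stage 3 the applicant must meet the balance of probabilities (weight exceeds 49): on (d) the weight is 68 less the opposing 14 gives net 54, > 49, so (d) meets the standard.
  The applicant carries the last stage.
All stages carried — the applicant prevails.

applicant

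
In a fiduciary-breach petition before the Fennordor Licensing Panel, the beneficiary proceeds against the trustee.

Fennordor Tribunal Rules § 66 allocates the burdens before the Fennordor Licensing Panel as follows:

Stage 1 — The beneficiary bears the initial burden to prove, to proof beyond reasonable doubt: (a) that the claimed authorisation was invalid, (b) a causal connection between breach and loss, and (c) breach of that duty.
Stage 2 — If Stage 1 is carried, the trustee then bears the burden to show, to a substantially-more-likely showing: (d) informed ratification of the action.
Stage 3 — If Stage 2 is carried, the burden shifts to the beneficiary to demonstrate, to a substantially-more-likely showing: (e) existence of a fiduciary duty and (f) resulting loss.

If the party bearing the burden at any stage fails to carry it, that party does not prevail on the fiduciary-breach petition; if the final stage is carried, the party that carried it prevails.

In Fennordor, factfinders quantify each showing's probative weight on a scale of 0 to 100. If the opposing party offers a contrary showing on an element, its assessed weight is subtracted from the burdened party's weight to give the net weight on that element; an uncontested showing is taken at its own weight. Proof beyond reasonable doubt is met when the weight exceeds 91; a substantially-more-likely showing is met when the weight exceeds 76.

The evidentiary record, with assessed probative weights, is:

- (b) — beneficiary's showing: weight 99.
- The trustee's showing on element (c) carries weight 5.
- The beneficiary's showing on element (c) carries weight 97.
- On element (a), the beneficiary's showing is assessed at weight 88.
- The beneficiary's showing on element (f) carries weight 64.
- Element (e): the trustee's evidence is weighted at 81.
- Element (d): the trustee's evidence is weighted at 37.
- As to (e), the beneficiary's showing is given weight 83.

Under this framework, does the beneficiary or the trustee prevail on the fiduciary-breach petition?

At Stage 1 the beneficiary must meet proof beyond reasonable doubt (weight exceeds 91): on (a) the weight is 88, which does not exceed 91, so (a) does not meet the standard; on (b) the weight is 99, which does exceed 91, so (b) meets the standard; on (c) the weight is 97 less the opposing 5 gives net 92, > 91, so (c) meets the standard.
  The beneficiary does not carry Stage 1.
The analysis ends at Stage 1; the trustee prevails.

trustee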